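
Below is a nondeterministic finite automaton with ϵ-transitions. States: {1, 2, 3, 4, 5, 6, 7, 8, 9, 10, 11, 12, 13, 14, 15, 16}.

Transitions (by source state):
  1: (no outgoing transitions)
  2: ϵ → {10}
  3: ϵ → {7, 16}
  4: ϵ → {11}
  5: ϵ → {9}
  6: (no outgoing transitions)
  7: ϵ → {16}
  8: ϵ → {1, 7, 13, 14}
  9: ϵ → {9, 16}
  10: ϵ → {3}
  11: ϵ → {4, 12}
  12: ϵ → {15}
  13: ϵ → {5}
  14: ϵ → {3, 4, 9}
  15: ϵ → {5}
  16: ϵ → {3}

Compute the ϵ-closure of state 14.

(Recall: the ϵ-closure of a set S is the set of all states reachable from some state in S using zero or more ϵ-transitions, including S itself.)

Start with {14}.
From 14 via ϵ: add 3, 4, 9.
From 3 via ϵ: add 7, 16.
From 4 via ϵ: add 11.
From 11 via ϵ: add 12.
From 12 via ϵ: add 15.
From 15 via ϵ: add 5.
No new states can be added; the closed set is {3, 4, 5, 7, 9, 11, 12, 14, 15, 16}.

{3, 4, 5, 7, 9, 11, 12, 14, 15, 16}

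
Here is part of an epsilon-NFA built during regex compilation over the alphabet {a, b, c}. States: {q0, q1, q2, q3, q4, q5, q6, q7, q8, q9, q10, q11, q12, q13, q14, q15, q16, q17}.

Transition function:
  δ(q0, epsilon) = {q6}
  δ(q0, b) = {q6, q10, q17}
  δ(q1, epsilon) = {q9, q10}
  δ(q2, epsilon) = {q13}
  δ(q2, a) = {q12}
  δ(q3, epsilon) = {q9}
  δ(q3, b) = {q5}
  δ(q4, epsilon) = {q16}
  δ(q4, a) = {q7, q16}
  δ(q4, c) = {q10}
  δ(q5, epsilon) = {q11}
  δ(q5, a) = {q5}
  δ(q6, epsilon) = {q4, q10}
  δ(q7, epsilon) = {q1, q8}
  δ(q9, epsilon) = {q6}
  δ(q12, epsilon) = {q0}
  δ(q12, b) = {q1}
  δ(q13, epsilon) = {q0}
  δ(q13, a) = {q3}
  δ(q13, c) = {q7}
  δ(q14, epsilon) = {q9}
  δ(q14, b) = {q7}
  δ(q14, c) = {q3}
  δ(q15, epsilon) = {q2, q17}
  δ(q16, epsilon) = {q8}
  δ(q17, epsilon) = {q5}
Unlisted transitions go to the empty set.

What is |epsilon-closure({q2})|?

Start with {q2}.
From q2 via epsilon: add q13.
From q13 via epsilon: add q0.
From q0 via epsilon: add q6.
From q6 via epsilon: add q4, q10.
From q4 via epsilon: add q16.
From q16 via epsilon: add q8.
epsilon-closure = {q0, q2, q4, q6, q8, q10, q13, q16}, which has 8 states.

8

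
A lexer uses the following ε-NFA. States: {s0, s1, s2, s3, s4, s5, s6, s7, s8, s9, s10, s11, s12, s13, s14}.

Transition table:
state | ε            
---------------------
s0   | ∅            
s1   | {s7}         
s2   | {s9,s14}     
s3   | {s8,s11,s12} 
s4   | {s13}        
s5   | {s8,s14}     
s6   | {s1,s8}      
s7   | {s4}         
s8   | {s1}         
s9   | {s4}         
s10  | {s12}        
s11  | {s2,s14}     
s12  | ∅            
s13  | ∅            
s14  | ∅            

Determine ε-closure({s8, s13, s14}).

{s1, s4, s7, s8, s13, s14}

Start with {s8, s13, s14}.
From s8 via ε: add s1.
From s1 via ε: add s7.
From s7 via ε: add s4.
No new states can be added; the closed set is {s1, s4, s7, s8, s13, s14}.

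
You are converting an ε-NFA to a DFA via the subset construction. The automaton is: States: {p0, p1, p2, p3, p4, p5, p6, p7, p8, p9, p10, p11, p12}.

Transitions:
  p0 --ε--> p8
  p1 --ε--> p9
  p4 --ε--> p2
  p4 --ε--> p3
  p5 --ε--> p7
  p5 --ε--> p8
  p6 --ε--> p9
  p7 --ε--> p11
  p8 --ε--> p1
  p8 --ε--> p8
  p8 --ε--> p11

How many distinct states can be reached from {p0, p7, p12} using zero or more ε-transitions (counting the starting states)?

Start with {p0, p7, p12}.
From p0 via ε: add p8.
From p7 via ε: add p11.
From p8 via ε: add p1.
From p1 via ε: add p9.
ε-closure = {p0, p1, p7, p8, p9, p11, p12}, which has 7 states.

7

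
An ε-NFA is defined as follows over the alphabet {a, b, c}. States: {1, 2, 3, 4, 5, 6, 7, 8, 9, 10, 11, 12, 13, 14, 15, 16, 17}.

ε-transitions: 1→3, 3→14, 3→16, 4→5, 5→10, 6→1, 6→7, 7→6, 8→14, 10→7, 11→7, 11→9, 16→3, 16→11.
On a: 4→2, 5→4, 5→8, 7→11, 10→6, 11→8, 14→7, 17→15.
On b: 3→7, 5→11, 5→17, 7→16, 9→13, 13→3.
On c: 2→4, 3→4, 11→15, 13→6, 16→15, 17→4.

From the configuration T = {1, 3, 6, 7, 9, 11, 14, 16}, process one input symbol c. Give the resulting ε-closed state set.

3 on c → {4}.
11 on c → {15}.
16 on c → {15}.
No c-transition from 1, 6, 7, 9, 14.
Union after reading c: {4, 15}.
Now take the ε-closure:
From 4 via ε: add 5.
From 5 via ε: add 10.
From 10 via ε: add 7.
From 7 via ε: add 6.
From 6 via ε: add 1.
From 1 via ε: add 3.
From 3 via ε: add 14, 16.
From 16 via ε: add 11.
From 11 via ε: add 9.
No new states can be added; the closed set is {1, 3, 4, 5, 6, 7, 9, 10, 11, 14, 15, 16}.

{1, 3, 4, 5, 6, 7, 9, 10, 11, 14, 15, 16}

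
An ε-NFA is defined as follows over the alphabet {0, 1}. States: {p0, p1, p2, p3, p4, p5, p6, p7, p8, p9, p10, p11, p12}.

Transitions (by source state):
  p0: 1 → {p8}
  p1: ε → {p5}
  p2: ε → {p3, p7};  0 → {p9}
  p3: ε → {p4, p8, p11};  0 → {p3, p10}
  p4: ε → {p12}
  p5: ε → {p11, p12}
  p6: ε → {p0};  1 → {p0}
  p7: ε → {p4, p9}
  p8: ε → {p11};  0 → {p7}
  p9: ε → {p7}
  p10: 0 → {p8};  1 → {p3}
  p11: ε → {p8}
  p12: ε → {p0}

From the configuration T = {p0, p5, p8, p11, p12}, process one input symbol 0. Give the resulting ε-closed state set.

p8 on 0 → {p7}.
No 0-transition from p0, p5, p11, p12.
Union after reading 0: {p7}.
Now take the ε-closure:
From p7 via ε: add p4, p9.
From p4 via ε: add p12.
From p12 via ε: add p0.
No new states can be added; the closed set is {p0, p4, p7, p9, p12}.

{p0, p4, p7, p9, p12}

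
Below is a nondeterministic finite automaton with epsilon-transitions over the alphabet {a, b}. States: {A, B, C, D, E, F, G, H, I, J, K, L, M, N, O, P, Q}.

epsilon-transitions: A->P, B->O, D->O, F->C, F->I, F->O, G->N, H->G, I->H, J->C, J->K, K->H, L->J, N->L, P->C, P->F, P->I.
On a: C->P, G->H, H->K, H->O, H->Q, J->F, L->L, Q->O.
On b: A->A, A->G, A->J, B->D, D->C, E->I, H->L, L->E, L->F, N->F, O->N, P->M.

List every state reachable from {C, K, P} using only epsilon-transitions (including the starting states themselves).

Start with {C, K, P}.
From K via epsilon: add H.
From P via epsilon: add F, I.
From F via epsilon: add O.
From H via epsilon: add G.
From G via epsilon: add N.
From N via epsilon: add L.
From L via epsilon: add J.
No new states can be added; the closed set is {C, F, G, H, I, J, K, L, N, O, P}.

{C, F, G, H, I, J, K, L, N, O, P}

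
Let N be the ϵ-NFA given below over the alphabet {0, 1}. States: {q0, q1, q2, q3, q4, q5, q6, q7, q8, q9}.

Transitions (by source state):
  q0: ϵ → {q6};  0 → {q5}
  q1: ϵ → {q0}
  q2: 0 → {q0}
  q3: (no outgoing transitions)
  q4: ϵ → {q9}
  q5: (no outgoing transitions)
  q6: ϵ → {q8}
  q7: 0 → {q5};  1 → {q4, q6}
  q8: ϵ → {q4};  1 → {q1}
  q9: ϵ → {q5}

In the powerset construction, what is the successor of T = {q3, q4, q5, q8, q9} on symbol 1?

{q0, q1, q4, q5, q6, q8, q9}

q8 on 1 → {q1}.
No 1-transition from q3, q4, q5, q9.
Union after reading 1: {q1}.
Now take the ϵ-closure:
From q1 via ϵ: add q0.
From q0 via ϵ: add q6.
From q6 via ϵ: add q8.
From q8 via ϵ: add q4.
From q4 via ϵ: add q9.
From q9 via ϵ: add q5.
No new states can be added; the closed set is {q0, q1, q4, q5, q6, q8, q9}.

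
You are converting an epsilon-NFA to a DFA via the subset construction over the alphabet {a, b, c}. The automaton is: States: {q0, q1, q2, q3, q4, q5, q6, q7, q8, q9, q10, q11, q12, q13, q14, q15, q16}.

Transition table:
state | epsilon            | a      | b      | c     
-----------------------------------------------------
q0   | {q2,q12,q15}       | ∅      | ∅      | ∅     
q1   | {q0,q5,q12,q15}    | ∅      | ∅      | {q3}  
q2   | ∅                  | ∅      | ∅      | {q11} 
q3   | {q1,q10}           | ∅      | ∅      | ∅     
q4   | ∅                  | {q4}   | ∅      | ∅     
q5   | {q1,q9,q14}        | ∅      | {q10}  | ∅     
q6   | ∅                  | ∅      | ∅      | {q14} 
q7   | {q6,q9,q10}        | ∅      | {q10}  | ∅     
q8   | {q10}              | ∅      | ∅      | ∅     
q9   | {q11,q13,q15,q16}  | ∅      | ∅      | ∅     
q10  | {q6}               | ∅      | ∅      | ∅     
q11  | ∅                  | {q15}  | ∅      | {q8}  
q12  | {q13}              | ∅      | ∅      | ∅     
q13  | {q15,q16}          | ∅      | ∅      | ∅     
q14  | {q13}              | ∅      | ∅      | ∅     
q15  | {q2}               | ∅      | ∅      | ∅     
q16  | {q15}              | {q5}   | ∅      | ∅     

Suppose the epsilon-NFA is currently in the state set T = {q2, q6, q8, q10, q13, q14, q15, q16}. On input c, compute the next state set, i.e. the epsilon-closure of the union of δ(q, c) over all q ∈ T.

{q2, q11, q13, q14, q15, q16}

q2 on c → {q11}.
q6 on c → {q14}.
No c-transition from q8, q10, q13, q14, q15, q16.
Union after reading c: {q11, q14}.
Now take the epsilon-closure:
From q14 via epsilon: add q13.
From q13 via epsilon: add q15, q16.
From q15 via epsilon: add q2.
No new states can be added; the closed set is {q2, q11, q13, q14, q15, q16}.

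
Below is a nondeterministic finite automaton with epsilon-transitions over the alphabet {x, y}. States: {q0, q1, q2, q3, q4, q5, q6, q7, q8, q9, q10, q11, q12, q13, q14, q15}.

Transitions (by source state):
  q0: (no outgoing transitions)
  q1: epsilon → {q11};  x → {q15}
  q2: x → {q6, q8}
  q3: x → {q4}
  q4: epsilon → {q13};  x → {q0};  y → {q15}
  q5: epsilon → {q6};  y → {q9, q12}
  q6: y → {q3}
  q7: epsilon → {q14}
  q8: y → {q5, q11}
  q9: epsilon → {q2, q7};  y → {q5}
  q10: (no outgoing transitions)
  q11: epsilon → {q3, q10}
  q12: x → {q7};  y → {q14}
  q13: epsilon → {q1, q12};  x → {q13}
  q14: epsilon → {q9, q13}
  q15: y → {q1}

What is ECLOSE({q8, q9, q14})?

{q1, q2, q3, q7, q8, q9, q10, q11, q12, q13, q14}

Start with {q8, q9, q14}.
From q9 via epsilon: add q2, q7.
From q14 via epsilon: add q13.
From q13 via epsilon: add q1, q12.
From q1 via epsilon: add q11.
From q11 via epsilon: add q3, q10.
No new states can be added; the closed set is {q1, q2, q3, q7, q8, q9, q10, q11, q12, q13, q14}.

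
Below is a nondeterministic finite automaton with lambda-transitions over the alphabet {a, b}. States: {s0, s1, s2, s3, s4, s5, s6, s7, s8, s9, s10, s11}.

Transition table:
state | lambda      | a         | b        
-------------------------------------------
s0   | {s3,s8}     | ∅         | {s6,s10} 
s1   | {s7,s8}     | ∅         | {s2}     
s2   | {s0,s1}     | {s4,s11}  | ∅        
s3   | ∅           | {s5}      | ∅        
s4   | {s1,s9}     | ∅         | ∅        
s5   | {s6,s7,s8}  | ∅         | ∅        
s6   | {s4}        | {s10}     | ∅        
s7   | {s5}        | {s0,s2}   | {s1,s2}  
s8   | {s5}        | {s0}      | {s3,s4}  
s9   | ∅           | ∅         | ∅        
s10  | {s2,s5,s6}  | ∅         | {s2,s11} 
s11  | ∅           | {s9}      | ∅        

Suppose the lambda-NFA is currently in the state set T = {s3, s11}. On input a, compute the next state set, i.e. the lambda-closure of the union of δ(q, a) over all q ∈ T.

{s1, s4, s5, s6, s7, s8, s9}

s3 on a → {s5}.
s11 on a → {s9}.
Union after reading a: {s5, s9}.
Now take the lambda-closure:
From s5 via lambda: add s6, s7, s8.
From s6 via lambda: add s4.
From s4 via lambda: add s1.
No new states can be added; the closed set is {s1, s4, s5, s6, s7, s8, s9}.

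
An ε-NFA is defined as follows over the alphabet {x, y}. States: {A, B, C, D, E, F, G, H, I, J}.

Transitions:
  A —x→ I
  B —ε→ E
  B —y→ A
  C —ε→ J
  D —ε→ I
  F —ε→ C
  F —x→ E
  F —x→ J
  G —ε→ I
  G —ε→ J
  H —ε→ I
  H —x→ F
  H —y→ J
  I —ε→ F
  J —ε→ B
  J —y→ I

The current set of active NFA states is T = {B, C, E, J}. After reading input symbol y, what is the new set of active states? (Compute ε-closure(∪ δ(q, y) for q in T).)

{A, B, C, E, F, I, J}

B on y → {A}.
J on y → {I}.
No y-transition from C, E.
Union after reading y: {A, I}.
Now take the ε-closure:
From I via ε: add F.
From F via ε: add C.
From C via ε: add J.
From J via ε: add B.
From B via ε: add E.
No new states can be added; the closed set is {A, B, C, E, F, I, J}.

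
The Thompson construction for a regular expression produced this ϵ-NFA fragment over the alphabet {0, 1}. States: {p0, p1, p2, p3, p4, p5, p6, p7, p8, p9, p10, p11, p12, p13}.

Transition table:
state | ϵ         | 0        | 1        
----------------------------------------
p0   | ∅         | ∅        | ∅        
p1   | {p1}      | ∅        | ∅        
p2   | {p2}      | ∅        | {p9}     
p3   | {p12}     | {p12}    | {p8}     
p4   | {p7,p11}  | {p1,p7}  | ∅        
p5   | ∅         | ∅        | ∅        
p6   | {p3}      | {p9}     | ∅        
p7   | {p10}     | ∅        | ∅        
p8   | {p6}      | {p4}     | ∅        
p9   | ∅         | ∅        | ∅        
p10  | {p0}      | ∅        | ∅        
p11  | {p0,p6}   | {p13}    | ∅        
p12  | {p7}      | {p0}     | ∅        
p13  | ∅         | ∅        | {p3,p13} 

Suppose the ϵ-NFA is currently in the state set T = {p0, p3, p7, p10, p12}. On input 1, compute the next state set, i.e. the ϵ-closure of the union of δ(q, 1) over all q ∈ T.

p3 on 1 → {p8}.
No 1-transition from p0, p7, p10, p12.
Union after reading 1: {p8}.
Now take the ϵ-closure:
From p8 via ϵ: add p6.
From p6 via ϵ: add p3.
From p3 via ϵ: add p12.
From p12 via ϵ: add p7.
From p7 via ϵ: add p10.
From p10 via ϵ: add p0.
No new states can be added; the closed set is {p0, p3, p6, p7, p8, p10, p12}.

{p0, p3, p6, p7, p8, p10, p12}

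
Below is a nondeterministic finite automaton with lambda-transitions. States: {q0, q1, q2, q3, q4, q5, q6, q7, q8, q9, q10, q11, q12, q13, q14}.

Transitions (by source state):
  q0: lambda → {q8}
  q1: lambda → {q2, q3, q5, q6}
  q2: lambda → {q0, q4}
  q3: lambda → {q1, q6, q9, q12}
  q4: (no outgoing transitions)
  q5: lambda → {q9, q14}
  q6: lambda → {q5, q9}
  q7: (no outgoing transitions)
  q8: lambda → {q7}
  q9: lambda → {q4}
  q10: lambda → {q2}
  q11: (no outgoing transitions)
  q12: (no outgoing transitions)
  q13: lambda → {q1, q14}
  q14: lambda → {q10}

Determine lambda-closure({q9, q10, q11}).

Start with {q9, q10, q11}.
From q9 via lambda: add q4.
From q10 via lambda: add q2.
From q2 via lambda: add q0.
From q0 via lambda: add q8.
From q8 via lambda: add q7.
No new states can be added; the closed set is {q0, q2, q4, q7, q8, q9, q10, q11}.

{q0, q2, q4, q7, q8, q9, q10, q11}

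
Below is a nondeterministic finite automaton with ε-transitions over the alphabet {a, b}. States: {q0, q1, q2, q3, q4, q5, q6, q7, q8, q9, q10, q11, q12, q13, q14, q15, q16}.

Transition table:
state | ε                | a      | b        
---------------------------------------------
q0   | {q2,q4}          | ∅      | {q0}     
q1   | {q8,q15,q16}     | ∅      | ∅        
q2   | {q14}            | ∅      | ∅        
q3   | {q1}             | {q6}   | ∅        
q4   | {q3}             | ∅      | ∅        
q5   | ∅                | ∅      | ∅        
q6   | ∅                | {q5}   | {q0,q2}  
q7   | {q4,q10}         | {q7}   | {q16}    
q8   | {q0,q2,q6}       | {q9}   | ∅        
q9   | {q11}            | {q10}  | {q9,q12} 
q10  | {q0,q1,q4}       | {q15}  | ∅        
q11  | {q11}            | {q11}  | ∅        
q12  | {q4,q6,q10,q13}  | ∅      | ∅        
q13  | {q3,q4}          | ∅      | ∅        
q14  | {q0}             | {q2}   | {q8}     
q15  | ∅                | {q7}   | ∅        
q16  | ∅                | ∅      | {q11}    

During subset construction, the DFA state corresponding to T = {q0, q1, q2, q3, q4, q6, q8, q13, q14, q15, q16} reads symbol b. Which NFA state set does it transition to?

q0 on b → {q0}.
q6 on b → {q0, q2}.
q14 on b → {q8}.
q16 on b → {q11}.
No b-transition from q1, q2, q3, q4, q8, q13, q15.
Union after reading b: {q0, q2, q8, q11}.
Now take the ε-closure:
From q0 via ε: add q4.
From q2 via ε: add q14.
From q8 via ε: add q6.
From q4 via ε: add q3.
From q3 via ε: add q1.
From q1 via ε: add q15, q16.
No new states can be added; the closed set is {q0, q1, q2, q3, q4, q6, q8, q11, q14, q15, q16}.

{q0, q1, q2, q3, q4, q6, q8, q11, q14, q15, q16}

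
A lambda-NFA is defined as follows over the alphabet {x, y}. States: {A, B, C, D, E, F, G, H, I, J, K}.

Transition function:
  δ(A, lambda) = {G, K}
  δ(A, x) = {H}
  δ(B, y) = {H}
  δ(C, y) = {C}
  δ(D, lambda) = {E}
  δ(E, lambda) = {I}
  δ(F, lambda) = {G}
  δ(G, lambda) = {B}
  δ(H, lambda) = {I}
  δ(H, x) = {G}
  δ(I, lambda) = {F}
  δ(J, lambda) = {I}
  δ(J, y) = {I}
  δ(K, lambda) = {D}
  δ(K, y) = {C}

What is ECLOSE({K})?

{B, D, E, F, G, I, K}

Start with {K}.
From K via lambda: add D.
From D via lambda: add E.
From E via lambda: add I.
From I via lambda: add F.
From F via lambda: add G.
From G via lambda: add B.
No new states can be added; the closed set is {B, D, E, F, G, I, K}.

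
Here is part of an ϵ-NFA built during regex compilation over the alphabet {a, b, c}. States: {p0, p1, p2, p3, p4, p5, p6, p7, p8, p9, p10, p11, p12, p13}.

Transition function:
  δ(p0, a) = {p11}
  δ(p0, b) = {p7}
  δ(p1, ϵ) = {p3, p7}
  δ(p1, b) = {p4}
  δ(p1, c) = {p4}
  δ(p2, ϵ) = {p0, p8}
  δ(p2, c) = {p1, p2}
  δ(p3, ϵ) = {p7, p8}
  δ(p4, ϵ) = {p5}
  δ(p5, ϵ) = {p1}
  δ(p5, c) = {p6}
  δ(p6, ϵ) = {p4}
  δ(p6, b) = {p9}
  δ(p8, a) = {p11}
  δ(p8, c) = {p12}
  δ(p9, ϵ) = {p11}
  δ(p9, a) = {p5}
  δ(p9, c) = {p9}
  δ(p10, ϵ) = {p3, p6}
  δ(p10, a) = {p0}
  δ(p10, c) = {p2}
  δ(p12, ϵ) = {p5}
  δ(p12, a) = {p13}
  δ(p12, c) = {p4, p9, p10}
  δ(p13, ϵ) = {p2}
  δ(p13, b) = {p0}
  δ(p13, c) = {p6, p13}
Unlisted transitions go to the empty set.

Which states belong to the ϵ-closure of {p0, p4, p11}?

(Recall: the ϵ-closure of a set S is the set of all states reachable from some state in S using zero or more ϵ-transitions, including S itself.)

Start with {p0, p4, p11}.
From p4 via ϵ: add p5.
From p5 via ϵ: add p1.
From p1 via ϵ: add p3, p7.
From p3 via ϵ: add p8.
No new states can be added; the closed set is {p0, p1, p3, p4, p5, p7, p8, p11}.

{p0, p1, p3, p4, p5, p7, p8, p11}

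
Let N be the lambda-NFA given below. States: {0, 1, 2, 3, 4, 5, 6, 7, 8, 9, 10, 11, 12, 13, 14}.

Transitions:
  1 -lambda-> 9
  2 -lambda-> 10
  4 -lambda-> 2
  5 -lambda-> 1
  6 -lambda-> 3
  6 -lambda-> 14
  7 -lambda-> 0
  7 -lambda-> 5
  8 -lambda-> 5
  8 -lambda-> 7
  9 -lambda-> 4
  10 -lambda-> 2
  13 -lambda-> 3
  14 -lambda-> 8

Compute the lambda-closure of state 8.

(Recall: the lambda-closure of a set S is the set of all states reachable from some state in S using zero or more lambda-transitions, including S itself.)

Start with {8}.
From 8 via lambda: add 5, 7.
From 5 via lambda: add 1.
From 7 via lambda: add 0.
From 1 via lambda: add 9.
From 9 via lambda: add 4.
From 4 via lambda: add 2.
From 2 via lambda: add 10.
No new states can be added; the closed set is {0, 1, 2, 4, 5, 7, 8, 9, 10}.

{0, 1, 2, 4, 5, 7, 8, 9, 10}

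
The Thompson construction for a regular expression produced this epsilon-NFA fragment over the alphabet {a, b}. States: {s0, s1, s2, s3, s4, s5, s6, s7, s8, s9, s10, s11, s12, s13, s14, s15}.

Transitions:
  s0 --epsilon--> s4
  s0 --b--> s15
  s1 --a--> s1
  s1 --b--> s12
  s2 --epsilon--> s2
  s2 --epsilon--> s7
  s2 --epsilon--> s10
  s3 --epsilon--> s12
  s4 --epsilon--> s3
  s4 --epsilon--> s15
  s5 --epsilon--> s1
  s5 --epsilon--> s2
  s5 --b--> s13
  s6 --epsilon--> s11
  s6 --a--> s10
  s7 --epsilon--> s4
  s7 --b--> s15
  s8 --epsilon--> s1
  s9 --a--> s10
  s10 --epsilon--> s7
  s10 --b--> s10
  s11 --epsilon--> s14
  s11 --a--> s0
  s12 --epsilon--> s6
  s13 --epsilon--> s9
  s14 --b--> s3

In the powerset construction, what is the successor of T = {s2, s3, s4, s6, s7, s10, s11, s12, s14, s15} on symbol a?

s6 on a → {s10}.
s11 on a → {s0}.
No a-transition from s2, s3, s4, s7, s10, s12, s14, s15.
Union after reading a: {s0, s10}.
Now take the epsilon-closure:
From s0 via epsilon: add s4.
From s10 via epsilon: add s7.
From s4 via epsilon: add s3, s15.
From s3 via epsilon: add s12.
From s12 via epsilon: add s6.
From s6 via epsilon: add s11.
From s11 via epsilon: add s14.
No new states can be added; the closed set is {s0, s3, s4, s6, s7, s10, s11, s12, s14, s15}.

{s0, s3, s4, s6, s7, s10, s11, s12, s14, s15}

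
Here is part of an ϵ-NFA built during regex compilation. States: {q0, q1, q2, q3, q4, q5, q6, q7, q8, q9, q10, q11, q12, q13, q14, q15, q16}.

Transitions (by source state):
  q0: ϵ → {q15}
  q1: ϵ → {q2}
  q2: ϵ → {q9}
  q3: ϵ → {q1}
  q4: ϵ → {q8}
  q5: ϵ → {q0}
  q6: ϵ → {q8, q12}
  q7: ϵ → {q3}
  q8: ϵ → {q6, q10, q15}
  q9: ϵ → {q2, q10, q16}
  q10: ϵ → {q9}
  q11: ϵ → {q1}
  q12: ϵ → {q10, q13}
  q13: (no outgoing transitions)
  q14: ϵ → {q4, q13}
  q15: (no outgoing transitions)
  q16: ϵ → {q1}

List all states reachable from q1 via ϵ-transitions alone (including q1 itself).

{q1, q2, q9, q10, q16}

Start with {q1}.
From q1 via ϵ: add q2.
From q2 via ϵ: add q9.
From q9 via ϵ: add q10, q16.
No new states can be added; the closed set is {q1, q2, q9, q10, q16}.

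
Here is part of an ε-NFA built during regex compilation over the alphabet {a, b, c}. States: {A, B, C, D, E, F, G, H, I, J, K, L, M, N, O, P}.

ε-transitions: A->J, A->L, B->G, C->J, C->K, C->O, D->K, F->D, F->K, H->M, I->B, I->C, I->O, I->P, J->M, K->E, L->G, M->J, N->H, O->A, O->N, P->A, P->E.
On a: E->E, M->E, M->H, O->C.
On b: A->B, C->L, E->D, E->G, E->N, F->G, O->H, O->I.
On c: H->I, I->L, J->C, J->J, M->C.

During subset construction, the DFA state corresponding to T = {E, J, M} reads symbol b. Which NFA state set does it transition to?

{D, E, G, H, J, K, M, N}

E on b → {D, G, N}.
No b-transition from J, M.
Union after reading b: {D, G, N}.
Now take the ε-closure:
From D via ε: add K.
From N via ε: add H.
From H via ε: add M.
From K via ε: add E.
From M via ε: add J.
No new states can be added; the closed set is {D, E, G, H, J, K, M, N}.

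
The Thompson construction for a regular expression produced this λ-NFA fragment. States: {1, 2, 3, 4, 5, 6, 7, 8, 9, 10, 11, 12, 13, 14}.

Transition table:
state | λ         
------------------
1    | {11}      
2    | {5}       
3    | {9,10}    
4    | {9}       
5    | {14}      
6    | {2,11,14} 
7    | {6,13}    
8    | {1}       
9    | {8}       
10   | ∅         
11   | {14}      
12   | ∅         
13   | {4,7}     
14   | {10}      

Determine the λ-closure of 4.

Start with {4}.
From 4 via λ: add 9.
From 9 via λ: add 8.
From 8 via λ: add 1.
From 1 via λ: add 11.
From 11 via λ: add 14.
From 14 via λ: add 10.
No new states can be added; the closed set is {1, 4, 8, 9, 10, 11, 14}.

{1, 4, 8, 9, 10, 11, 14}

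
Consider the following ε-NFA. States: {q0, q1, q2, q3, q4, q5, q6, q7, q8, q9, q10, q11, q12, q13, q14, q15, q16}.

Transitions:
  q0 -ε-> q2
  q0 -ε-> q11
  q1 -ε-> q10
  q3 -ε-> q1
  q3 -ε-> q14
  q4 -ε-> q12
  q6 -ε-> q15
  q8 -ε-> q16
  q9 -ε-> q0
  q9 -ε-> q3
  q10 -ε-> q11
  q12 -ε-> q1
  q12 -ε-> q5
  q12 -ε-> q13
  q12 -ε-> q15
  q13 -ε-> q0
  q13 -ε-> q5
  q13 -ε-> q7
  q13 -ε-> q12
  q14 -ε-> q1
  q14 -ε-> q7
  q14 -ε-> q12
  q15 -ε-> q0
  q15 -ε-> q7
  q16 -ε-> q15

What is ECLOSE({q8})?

Start with {q8}.
From q8 via ε: add q16.
From q16 via ε: add q15.
From q15 via ε: add q0, q7.
From q0 via ε: add q2, q11.
No new states can be added; the closed set is {q0, q2, q7, q8, q11, q15, q16}.

{q0, q2, q7, q8, q11, q15, q16}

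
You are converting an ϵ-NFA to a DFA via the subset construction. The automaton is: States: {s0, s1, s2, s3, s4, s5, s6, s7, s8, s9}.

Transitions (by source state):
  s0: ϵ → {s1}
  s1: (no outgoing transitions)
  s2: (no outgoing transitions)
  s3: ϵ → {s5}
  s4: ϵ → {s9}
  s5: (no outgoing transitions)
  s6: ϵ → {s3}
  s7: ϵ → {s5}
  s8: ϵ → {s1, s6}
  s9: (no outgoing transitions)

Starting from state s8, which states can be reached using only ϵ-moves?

{s1, s3, s5, s6, s8}

Start with {s8}.
From s8 via ϵ: add s1, s6.
From s6 via ϵ: add s3.
From s3 via ϵ: add s5.
No new states can be added; the closed set is {s1, s3, s5, s6, s8}.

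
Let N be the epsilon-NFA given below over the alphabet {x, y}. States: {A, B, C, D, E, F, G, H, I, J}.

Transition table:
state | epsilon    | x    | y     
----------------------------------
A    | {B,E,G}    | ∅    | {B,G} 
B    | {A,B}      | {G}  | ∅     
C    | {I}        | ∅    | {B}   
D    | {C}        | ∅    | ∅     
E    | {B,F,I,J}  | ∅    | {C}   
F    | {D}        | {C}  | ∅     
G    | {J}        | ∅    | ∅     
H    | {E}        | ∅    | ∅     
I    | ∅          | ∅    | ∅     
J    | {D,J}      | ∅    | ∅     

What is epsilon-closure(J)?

Start with {J}.
From J via epsilon: add D.
From D via epsilon: add C.
From C via epsilon: add I.
No new states can be added; the closed set is {C, D, I, J}.

{C, D, I, J}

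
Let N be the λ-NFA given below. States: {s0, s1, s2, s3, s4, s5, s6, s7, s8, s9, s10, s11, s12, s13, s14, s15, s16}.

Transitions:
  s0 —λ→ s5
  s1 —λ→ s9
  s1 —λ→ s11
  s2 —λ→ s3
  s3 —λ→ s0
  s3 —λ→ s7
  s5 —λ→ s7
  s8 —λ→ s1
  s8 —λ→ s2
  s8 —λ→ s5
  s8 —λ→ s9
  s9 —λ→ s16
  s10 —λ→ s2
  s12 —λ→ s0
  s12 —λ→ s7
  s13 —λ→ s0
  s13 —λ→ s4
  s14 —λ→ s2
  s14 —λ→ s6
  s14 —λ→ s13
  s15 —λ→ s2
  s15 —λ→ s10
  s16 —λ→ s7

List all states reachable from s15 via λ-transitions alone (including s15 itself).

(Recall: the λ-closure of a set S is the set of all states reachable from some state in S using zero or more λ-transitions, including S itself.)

{s0, s2, s3, s5, s7, s10, s15}

Start with {s15}.
From s15 via λ: add s2, s10.
From s2 via λ: add s3.
From s3 via λ: add s0, s7.
From s0 via λ: add s5.
No new states can be added; the closed set is {s0, s2, s3, s5, s7, s10, s15}.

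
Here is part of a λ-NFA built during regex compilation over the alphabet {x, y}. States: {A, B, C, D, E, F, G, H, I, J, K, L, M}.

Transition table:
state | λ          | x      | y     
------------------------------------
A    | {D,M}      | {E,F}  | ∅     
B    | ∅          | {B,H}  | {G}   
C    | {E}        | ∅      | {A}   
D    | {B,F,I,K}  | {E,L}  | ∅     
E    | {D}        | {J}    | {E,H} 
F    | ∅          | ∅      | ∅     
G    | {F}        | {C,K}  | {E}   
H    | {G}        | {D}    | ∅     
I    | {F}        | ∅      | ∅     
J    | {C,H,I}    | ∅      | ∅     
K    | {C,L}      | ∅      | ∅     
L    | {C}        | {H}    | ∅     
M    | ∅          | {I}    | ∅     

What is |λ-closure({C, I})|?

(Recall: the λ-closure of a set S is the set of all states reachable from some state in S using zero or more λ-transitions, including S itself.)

Start with {C, I}.
From C via λ: add E.
From I via λ: add F.
From E via λ: add D.
From D via λ: add B, K.
From K via λ: add L.
λ-closure = {B, C, D, E, F, I, K, L}, which has 8 states.

8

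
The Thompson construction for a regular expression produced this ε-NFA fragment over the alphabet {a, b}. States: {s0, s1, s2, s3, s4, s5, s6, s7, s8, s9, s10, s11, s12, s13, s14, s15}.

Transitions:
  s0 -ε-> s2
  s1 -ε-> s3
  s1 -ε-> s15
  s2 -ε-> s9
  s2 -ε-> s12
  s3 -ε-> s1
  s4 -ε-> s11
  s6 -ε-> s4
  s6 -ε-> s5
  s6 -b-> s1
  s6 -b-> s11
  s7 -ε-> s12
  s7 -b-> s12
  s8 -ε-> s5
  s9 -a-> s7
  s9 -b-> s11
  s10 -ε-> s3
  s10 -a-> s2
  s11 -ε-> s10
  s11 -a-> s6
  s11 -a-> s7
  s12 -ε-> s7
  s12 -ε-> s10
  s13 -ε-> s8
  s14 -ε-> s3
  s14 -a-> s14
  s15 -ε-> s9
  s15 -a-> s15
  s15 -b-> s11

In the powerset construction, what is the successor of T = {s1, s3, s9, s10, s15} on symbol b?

{s1, s3, s9, s10, s11, s15}

s9 on b → {s11}.
s15 on b → {s11}.
No b-transition from s1, s3, s10.
Union after reading b: {s11}.
Now take the ε-closure:
From s11 via ε: add s10.
From s10 via ε: add s3.
From s3 via ε: add s1.
From s1 via ε: add s15.
From s15 via ε: add s9.
No new states can be added; the closed set is {s1, s3, s9, s10, s11, s15}.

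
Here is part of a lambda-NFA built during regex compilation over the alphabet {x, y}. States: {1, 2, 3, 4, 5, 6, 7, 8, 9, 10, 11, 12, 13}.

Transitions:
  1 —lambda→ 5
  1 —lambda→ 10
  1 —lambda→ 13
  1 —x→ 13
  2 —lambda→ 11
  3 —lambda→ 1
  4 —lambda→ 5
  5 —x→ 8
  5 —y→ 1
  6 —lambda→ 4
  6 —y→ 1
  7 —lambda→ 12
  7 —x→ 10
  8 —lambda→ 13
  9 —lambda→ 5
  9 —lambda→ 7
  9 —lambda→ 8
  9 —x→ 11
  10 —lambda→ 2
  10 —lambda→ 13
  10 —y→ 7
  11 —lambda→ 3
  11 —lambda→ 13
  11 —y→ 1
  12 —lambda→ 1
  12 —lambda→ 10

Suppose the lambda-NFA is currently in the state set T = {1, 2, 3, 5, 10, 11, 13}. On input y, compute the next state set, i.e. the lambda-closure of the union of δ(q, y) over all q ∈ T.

{1, 2, 3, 5, 7, 10, 11, 12, 13}

5 on y → {1}.
10 on y → {7}.
11 on y → {1}.
No y-transition from 1, 2, 3, 13.
Union after reading y: {1, 7}.
Now take the lambda-closure:
From 1 via lambda: add 5, 10, 13.
From 7 via lambda: add 12.
From 10 via lambda: add 2.
From 2 via lambda: add 11.
From 11 via lambda: add 3.
No new states can be added; the closed set is {1, 2, 3, 5, 7, 10, 11, 12, 13}.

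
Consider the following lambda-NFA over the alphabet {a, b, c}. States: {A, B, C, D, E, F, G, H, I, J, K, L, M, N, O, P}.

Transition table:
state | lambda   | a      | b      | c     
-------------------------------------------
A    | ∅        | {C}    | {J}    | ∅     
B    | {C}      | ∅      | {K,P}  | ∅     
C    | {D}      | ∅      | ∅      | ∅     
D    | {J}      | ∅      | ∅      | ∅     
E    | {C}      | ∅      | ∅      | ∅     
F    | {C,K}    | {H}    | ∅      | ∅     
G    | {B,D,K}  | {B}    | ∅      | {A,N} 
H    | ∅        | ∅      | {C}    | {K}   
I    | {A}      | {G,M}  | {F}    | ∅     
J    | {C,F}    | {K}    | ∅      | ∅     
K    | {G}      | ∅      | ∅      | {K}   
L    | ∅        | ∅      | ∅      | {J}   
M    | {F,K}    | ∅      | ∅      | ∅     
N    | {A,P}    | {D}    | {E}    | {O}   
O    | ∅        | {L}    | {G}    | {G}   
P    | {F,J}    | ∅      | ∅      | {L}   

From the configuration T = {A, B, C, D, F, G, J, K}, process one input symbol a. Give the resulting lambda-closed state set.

{B, C, D, F, G, H, J, K}

A on a → {C}.
F on a → {H}.
G on a → {B}.
J on a → {K}.
No a-transition from B, C, D, K.
Union after reading a: {B, C, H, K}.
Now take the lambda-closure:
From C via lambda: add D.
From K via lambda: add G.
From D via lambda: add J.
From J via lambda: add F.
No new states can be added; the closed set is {B, C, D, F, G, H, J, K}.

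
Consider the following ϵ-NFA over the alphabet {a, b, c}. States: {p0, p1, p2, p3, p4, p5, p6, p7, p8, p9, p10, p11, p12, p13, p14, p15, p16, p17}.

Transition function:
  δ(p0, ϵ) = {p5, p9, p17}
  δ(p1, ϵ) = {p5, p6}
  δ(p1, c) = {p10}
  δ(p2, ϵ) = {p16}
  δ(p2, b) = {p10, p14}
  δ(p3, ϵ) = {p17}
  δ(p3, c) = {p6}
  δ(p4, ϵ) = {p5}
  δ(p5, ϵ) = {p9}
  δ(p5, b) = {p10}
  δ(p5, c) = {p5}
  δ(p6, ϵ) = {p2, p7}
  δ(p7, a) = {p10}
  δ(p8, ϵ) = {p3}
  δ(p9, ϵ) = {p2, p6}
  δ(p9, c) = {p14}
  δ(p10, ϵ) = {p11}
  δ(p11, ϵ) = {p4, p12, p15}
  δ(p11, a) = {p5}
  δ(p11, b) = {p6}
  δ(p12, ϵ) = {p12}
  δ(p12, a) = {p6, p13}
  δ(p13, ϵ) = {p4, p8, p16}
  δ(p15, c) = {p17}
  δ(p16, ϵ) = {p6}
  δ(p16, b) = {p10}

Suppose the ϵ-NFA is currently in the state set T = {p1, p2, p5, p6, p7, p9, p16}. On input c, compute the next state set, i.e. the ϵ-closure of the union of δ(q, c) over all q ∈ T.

{p2, p4, p5, p6, p7, p9, p10, p11, p12, p14, p15, p16}

p1 on c → {p10}.
p5 on c → {p5}.
p9 on c → {p14}.
No c-transition from p2, p6, p7, p16.
Union after reading c: {p5, p10, p14}.
Now take the ϵ-closure:
From p5 via ϵ: add p9.
From p10 via ϵ: add p11.
From p9 via ϵ: add p2, p6.
From p11 via ϵ: add p4, p12, p15.
From p2 via ϵ: add p16.
From p6 via ϵ: add p7.
No new states can be added; the closed set is {p2, p4, p5, p6, p7, p9, p10, p11, p12, p14, p15, p16}.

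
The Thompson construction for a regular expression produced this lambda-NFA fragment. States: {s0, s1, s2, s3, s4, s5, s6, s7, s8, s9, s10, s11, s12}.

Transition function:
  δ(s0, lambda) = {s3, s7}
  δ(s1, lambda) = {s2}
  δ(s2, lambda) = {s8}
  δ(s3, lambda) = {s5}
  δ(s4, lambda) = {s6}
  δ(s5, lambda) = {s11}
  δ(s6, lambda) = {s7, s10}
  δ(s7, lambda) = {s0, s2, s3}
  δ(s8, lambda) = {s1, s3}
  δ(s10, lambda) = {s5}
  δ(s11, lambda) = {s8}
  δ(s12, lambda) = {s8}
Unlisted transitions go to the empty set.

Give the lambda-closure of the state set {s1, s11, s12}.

Start with {s1, s11, s12}.
From s1 via lambda: add s2.
From s11 via lambda: add s8.
From s8 via lambda: add s3.
From s3 via lambda: add s5.
No new states can be added; the closed set is {s1, s2, s3, s5, s8, s11, s12}.

{s1, s2, s3, s5, s8, s11, s12}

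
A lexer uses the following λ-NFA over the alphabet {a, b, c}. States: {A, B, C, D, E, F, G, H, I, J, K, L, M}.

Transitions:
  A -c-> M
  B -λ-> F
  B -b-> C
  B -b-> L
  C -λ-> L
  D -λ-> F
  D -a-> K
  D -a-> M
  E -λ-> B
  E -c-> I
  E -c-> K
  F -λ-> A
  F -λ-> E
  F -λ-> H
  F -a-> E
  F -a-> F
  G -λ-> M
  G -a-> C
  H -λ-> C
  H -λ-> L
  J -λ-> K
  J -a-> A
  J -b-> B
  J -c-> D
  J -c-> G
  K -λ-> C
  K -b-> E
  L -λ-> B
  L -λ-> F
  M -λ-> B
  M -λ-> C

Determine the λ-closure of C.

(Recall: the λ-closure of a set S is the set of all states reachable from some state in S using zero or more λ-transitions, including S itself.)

Start with {C}.
From C via λ: add L.
From L via λ: add B, F.
From F via λ: add A, E, H.
No new states can be added; the closed set is {A, B, C, E, F, H, L}.

{A, B, C, E, F, H, L}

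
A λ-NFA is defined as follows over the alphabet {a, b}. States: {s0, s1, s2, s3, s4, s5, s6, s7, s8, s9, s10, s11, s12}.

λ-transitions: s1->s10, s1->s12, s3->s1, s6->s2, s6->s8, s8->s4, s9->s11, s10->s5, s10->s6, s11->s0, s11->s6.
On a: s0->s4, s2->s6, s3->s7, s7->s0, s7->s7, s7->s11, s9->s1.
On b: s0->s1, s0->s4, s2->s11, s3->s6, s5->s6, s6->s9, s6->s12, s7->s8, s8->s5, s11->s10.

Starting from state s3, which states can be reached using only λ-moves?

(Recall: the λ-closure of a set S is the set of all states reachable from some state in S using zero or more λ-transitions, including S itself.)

Start with {s3}.
From s3 via λ: add s1.
From s1 via λ: add s10, s12.
From s10 via λ: add s5, s6.
From s6 via λ: add s2, s8.
From s8 via λ: add s4.
No new states can be added; the closed set is {s1, s2, s3, s4, s5, s6, s8, s10, s12}.

{s1, s2, s3, s4, s5, s6, s8, s10, s12}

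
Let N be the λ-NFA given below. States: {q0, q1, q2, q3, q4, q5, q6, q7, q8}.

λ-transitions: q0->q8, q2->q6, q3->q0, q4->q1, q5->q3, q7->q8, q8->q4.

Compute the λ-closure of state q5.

Start with {q5}.
From q5 via λ: add q3.
From q3 via λ: add q0.
From q0 via λ: add q8.
From q8 via λ: add q4.
From q4 via λ: add q1.
No new states can be added; the closed set is {q0, q1, q3, q4, q5, q8}.

{q0, q1, q3, q4, q5, q8}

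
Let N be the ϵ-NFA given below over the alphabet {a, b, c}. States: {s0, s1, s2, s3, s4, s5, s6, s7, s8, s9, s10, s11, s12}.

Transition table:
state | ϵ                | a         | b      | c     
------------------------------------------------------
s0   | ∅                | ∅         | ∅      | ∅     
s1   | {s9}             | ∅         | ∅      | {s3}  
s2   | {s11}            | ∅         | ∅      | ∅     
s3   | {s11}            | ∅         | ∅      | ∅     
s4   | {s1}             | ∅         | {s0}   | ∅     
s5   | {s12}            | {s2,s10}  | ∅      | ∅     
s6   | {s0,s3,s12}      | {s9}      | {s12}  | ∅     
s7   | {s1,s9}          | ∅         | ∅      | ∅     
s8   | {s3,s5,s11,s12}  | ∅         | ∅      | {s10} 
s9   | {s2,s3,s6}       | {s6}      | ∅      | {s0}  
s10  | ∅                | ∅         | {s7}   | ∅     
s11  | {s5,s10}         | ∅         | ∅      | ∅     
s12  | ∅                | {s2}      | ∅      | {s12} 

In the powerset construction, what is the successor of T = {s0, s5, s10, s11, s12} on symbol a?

s5 on a → {s2, s10}.
s12 on a → {s2}.
No a-transition from s0, s10, s11.
Union after reading a: {s2, s10}.
Now take the ϵ-closure:
From s2 via ϵ: add s11.
From s11 via ϵ: add s5.
From s5 via ϵ: add s12.
No new states can be added; the closed set is {s2, s5, s10, s11, s12}.

{s2, s5, s10, s11, s12}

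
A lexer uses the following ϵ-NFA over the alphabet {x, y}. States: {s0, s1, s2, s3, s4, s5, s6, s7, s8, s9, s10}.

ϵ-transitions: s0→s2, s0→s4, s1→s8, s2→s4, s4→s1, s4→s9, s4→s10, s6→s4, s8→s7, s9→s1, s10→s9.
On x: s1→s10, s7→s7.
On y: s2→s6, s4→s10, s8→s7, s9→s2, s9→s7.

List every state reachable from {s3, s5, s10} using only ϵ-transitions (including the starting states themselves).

Start with {s3, s5, s10}.
From s10 via ϵ: add s9.
From s9 via ϵ: add s1.
From s1 via ϵ: add s8.
From s8 via ϵ: add s7.
No new states can be added; the closed set is {s1, s3, s5, s7, s8, s9, s10}.

{s1, s3, s5, s7, s8, s9, s10}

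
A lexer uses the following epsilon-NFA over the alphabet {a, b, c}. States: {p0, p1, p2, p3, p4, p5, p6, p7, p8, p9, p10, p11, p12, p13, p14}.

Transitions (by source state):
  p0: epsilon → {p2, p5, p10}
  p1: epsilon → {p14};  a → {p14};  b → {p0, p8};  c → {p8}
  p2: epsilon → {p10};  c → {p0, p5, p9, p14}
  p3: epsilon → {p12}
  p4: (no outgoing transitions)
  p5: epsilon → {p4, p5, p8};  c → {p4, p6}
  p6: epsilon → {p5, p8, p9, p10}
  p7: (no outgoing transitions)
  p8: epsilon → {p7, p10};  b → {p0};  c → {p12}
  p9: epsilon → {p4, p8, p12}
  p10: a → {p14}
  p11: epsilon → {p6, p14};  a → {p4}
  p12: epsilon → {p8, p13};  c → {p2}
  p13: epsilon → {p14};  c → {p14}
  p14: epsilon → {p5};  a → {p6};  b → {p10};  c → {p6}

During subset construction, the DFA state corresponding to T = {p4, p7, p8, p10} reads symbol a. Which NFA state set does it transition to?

p10 on a → {p14}.
No a-transition from p4, p7, p8.
Union after reading a: {p14}.
Now take the epsilon-closure:
From p14 via epsilon: add p5.
From p5 via epsilon: add p4, p8.
From p8 via epsilon: add p7, p10.
No new states can be added; the closed set is {p4, p5, p7, p8, p10, p14}.

{p4, p5, p7, p8, p10, p14}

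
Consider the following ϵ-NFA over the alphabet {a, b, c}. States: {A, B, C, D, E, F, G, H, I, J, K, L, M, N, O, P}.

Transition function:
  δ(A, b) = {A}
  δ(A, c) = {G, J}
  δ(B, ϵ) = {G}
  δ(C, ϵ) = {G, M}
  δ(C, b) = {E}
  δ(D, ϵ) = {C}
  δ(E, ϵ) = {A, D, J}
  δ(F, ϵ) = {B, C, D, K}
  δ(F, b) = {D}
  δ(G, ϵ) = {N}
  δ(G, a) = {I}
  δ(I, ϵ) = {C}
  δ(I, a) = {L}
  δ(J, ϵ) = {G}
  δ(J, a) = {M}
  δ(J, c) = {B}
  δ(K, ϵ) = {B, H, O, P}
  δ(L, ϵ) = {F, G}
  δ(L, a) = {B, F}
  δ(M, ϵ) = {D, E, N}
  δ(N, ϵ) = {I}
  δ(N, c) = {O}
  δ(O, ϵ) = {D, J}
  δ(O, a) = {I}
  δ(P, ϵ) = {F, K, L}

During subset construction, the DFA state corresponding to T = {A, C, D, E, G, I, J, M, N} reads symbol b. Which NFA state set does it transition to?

A on b → {A}.
C on b → {E}.
No b-transition from D, E, G, I, J, M, N.
Union after reading b: {A, E}.
Now take the ϵ-closure:
From E via ϵ: add D, J.
From D via ϵ: add C.
From J via ϵ: add G.
From C via ϵ: add M.
From G via ϵ: add N.
From N via ϵ: add I.
No new states can be added; the closed set is {A, C, D, E, G, I, J, M, N}.

{A, C, D, E, G, I, J, M, N}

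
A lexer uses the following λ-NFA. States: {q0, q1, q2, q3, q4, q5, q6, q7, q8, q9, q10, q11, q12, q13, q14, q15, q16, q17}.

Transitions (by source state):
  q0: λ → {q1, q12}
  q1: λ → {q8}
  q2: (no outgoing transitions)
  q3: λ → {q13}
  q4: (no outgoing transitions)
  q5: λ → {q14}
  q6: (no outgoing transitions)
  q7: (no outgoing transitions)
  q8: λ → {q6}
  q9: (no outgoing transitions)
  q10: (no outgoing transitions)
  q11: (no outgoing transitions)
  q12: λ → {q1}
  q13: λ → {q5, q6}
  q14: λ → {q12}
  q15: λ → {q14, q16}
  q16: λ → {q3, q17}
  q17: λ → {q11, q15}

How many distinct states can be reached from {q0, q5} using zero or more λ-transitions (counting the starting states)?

7

Start with {q0, q5}.
From q0 via λ: add q1, q12.
From q5 via λ: add q14.
From q1 via λ: add q8.
From q8 via λ: add q6.
λ-closure = {q0, q1, q5, q6, q8, q12, q14}, which has 7 states.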